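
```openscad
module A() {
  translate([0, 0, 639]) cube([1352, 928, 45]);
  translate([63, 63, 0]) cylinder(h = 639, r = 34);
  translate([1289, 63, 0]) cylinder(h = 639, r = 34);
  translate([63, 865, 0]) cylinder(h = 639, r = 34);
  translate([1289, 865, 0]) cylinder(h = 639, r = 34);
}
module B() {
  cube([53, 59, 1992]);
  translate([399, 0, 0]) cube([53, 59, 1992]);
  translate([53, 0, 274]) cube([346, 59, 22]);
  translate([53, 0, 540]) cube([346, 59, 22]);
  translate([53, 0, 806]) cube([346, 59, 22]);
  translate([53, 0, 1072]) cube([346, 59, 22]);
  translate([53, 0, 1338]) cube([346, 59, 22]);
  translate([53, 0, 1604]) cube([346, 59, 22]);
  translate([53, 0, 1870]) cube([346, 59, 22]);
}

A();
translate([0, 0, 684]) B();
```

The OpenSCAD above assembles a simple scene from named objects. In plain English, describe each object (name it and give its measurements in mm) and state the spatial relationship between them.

A is a table with a 1352×928 mm rectangular top, 45 mm thick, top surface at z = 684 mm, supported by four round legs of 68 mm diameter, each leg's bounding box inset 29 mm from the nearest pair of top edges, running from the floor.

B is a straight ladder. Two 53×59 mm vertical rails, 1992 mm tall, stand 452 mm apart (outside-to-outside) with their front faces coplanar on the −y side. 7 rungs, each 59 mm deep and 22 mm tall, span between the inner faces of the rails, front faces flush with the rails. The lowest rung's underside is at z = 274 mm and rungs are spaced 266 mm apart (underside to underside).

The ladder is on top of the table.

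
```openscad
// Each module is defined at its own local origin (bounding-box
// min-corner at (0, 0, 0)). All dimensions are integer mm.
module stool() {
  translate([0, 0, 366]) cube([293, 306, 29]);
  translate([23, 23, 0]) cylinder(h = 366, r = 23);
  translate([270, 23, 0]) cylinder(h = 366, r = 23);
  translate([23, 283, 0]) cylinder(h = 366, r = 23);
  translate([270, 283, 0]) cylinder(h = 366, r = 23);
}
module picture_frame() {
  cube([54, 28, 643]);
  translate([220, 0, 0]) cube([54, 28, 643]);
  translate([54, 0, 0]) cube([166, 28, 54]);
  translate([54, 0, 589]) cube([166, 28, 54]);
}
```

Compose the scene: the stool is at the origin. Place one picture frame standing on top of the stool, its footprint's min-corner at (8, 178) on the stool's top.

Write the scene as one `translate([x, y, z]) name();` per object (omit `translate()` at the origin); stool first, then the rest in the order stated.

stool();
translate([8, 178, 395]) picture_frame();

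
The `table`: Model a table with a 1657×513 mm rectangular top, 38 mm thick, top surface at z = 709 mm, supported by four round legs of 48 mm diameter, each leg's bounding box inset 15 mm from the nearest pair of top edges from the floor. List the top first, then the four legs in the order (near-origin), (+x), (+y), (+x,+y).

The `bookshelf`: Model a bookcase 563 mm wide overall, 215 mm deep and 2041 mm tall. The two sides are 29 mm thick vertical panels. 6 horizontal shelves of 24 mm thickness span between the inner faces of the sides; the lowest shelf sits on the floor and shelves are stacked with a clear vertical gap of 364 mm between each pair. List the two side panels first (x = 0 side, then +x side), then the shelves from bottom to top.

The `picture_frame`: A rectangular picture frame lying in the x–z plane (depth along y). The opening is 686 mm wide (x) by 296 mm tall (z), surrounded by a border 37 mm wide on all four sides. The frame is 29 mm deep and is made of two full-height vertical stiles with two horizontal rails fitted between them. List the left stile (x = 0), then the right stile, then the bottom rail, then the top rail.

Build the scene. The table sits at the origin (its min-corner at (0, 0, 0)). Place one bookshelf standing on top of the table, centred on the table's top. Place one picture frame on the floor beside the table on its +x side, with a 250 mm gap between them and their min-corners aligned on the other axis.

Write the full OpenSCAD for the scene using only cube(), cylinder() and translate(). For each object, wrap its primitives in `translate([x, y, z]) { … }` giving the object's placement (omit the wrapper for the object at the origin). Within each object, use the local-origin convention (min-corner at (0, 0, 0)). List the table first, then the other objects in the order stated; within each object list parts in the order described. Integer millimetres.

translate([0, 0, 671]) cube([1657, 513, 38]);
translate([39, 39, 0]) cylinder(h = 671, r = 24);
translate([1618, 39, 0]) cylinder(h = 671, r = 24);
translate([39, 474, 0]) cylinder(h = 671, r = 24);
translate([1618, 474, 0]) cylinder(h = 671, r = 24);
translate([547, 149, 709]) {
  cube([29, 215, 2041]);
  translate([534, 0, 0]) cube([29, 215, 2041]);
  translate([29, 0, 0]) cube([505, 215, 24]);
  translate([29, 0, 388]) cube([505, 215, 24]);
  translate([29, 0, 776]) cube([505, 215, 24]);
  translate([29, 0, 1164]) cube([505, 215, 24]);
  translate([29, 0, 1552]) cube([505, 215, 24]);
  translate([29, 0, 1940]) cube([505, 215, 24]);
}
translate([1907, 0, 0]) {
  cube([37, 29, 370]);
  translate([723, 0, 0]) cube([37, 29, 370]);
  translate([37, 0, 0]) cube([686, 29, 37]);
  translate([37, 0, 333]) cube([686, 29, 37]);
}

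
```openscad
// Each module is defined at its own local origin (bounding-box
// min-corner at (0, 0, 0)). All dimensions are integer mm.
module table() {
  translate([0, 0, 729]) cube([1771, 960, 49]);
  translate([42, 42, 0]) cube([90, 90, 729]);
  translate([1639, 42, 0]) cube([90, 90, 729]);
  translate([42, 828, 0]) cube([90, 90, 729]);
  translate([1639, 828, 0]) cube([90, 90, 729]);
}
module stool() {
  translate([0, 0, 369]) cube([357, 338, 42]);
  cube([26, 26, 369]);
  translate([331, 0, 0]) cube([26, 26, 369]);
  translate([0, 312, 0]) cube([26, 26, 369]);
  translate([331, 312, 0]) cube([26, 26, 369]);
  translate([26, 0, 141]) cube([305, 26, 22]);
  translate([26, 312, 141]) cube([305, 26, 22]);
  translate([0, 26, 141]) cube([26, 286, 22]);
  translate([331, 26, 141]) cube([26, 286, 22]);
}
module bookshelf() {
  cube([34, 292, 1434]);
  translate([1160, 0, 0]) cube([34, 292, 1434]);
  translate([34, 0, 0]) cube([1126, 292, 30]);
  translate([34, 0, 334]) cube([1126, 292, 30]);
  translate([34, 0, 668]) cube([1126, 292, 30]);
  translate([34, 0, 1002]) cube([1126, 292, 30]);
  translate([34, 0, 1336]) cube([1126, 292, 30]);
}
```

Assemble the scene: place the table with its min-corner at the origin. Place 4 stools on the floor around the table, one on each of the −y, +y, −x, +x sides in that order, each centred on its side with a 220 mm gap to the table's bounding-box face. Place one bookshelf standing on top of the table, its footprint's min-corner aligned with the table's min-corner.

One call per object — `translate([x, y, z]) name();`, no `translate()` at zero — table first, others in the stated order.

table();
translate([707, -558, 0]) stool();
translate([707, 1180, 0]) stool();
translate([-577, 311, 0]) stool();
translate([1991, 311, 0]) stool();
translate([0, 0, 778]) bookshelf();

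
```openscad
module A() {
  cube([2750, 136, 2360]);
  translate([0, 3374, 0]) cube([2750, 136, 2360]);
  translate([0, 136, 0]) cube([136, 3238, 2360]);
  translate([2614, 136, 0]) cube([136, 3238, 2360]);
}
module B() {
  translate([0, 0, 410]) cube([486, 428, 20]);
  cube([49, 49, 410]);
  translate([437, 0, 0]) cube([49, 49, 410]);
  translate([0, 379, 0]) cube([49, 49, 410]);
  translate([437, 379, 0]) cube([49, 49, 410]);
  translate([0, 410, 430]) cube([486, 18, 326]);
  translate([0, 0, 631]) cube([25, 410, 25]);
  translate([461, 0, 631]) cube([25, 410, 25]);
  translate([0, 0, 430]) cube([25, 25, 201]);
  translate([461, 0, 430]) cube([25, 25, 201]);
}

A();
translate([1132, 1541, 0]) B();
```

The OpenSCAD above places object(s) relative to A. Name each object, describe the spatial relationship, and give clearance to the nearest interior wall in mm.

A is a house frame. B is a chair. The chair sits inside the house frame, centred. The clearance to the nearest interior wall is 996 mm.

Clearances: x = 996, y = 1405; minimum 996 mm.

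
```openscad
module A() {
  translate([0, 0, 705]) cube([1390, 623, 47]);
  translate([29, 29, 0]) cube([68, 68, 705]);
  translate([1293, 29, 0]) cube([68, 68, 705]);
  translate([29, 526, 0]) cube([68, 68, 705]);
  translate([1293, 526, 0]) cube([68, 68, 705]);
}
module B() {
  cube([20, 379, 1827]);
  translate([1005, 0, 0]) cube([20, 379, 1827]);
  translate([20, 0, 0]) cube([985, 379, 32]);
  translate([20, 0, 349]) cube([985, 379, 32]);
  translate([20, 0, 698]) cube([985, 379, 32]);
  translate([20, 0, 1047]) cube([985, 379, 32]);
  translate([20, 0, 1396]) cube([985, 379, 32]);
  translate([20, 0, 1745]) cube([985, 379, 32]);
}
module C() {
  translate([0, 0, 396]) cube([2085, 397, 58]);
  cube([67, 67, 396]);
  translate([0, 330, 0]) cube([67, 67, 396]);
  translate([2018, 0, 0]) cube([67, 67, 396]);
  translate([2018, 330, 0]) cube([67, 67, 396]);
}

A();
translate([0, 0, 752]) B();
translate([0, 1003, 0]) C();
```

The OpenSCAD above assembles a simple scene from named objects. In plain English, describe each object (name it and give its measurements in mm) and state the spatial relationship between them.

A is a rectangular dining table. The top is 1390×623×47 mm with its upper surface at z = 752 mm. It stands on four 68×68 mm square legs, each inset 29 mm from the nearest pair of top edges, running from the floor to the underside of the top.

B is a bookshelf 1025 mm wide overall, 379 mm deep and 1827 mm tall. The two sides are 20 mm thick vertical panels. 6 horizontal shelves of 32 mm thickness span between the inner faces of the sides; the lowest shelf sits on the floor and shelves are stacked with a clear vertical gap of 317 mm between each pair.

C is a long wooden bench with a 2085 mm (x) × 397 mm (y) seat, 58 mm thick, its top surface 454 mm above the floor. Four 67 mm square legs at the seat corners, flush with the edges, run from z = 0 to the seat underside.

The bookshelf is on top of the table. The bench is on the floor beside the table on its +y side.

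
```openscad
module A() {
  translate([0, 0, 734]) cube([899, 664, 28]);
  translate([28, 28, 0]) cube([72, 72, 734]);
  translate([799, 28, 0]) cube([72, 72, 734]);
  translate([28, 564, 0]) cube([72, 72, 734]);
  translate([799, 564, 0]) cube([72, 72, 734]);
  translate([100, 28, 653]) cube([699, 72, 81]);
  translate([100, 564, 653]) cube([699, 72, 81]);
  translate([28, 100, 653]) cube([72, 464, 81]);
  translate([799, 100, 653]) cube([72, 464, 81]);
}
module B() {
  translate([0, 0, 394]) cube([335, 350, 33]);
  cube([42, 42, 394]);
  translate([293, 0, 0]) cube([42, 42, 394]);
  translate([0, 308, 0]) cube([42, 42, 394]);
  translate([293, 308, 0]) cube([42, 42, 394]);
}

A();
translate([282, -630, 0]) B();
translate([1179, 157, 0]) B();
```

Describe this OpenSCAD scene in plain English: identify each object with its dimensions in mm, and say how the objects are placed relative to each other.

A is a rectangular dining table. The top is 899×664×28 mm with its upper surface at z = 762 mm. It stands on four 72×72 mm square legs, each inset 28 mm from the nearest pair of top edges, running from the floor to the underside of the top. Four apron rails, 72 mm thick and 81 mm tall, run between adjacent legs with their top edges flush with the underside of the top and their outer faces flush with the legs' outer faces.

B is a simple wooden stool: a rectangular seat 335 mm (x) by 350 mm (y), 33 mm thick, top face at z = 427 mm, on four square legs, each 42×42 mm in cross-section. The legs rest on z = 0, each flush with a corner of the seat.

Two stools sit around the table at the −y, +x sides.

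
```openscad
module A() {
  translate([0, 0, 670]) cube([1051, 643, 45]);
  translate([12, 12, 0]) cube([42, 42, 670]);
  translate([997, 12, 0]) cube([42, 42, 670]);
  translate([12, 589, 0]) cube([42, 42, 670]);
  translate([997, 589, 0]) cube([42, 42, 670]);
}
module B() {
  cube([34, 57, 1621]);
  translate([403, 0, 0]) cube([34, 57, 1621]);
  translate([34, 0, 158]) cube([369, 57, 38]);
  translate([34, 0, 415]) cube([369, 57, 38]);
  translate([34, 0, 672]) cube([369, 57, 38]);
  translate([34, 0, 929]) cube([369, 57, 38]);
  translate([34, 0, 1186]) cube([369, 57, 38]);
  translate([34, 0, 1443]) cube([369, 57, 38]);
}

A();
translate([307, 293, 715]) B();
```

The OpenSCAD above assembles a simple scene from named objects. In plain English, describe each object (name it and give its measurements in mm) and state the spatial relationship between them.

A is a table: top 1051 mm (x) × 643 mm (y), 45 mm thick, upper face at z = 715 mm, on four 42×42 mm square legs, each inset 12 mm from the nearest pair of top edges, running from z = 0 to the bottom of the top.

B is a straight ladder. Two 34×57 mm vertical rails, 1621 mm tall, stand 437 mm apart (outside-to-outside) with their front faces coplanar on the −y side. 6 rungs, each 57 mm deep and 38 mm tall, span between the inner faces of the rails, front faces flush with the rails. The lowest rung's underside is at z = 158 mm and rungs are spaced 257 mm apart (underside to underside).

The ladder is on top of the table, centred.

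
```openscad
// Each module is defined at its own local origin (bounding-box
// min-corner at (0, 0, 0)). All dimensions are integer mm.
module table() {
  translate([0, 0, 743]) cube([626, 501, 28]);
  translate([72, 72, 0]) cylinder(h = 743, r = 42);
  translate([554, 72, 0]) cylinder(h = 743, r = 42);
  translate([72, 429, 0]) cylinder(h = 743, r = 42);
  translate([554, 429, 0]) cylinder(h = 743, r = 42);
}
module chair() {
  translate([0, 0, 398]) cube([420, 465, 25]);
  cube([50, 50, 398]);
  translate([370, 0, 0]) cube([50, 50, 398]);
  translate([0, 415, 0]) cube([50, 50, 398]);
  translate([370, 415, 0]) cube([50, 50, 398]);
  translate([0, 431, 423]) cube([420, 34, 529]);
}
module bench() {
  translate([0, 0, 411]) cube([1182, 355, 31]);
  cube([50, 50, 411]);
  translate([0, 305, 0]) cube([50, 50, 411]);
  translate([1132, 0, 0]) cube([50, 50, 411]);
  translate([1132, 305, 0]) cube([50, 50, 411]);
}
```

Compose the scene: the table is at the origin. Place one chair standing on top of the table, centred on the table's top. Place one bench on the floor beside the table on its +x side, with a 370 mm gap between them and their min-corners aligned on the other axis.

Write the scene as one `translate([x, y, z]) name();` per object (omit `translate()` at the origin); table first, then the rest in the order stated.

table();
translate([103, 18, 771]) chair();
translate([996, 0, 0]) bench();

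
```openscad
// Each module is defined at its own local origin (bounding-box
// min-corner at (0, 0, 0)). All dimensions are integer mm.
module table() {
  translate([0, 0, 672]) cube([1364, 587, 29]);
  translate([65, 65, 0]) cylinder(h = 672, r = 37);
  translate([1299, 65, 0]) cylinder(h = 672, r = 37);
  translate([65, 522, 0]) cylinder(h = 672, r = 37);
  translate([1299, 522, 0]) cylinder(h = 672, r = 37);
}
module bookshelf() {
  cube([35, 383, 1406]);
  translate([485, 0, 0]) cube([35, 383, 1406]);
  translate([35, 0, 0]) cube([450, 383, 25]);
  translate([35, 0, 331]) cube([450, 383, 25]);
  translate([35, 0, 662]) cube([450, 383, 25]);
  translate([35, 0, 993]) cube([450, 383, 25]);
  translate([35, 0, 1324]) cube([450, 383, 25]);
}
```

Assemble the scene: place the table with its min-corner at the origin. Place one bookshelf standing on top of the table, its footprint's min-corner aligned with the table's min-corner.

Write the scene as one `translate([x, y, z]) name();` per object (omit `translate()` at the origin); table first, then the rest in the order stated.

table();
translate([0, 0, 701]) bookshelf();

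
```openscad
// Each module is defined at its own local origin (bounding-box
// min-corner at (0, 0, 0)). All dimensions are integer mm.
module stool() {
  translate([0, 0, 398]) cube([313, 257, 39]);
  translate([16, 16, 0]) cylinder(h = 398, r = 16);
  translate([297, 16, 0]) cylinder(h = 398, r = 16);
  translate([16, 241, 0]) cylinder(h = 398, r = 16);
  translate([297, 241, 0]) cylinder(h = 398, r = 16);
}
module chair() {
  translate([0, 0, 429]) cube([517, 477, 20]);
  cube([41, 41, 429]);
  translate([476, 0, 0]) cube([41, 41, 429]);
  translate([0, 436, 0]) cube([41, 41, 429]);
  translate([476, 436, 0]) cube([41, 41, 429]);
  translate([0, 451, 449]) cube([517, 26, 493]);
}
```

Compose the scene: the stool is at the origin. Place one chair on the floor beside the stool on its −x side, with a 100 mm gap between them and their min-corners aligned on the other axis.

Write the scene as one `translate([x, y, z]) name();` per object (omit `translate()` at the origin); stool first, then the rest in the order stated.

stool();
translate([-617, 0, 0]) chair();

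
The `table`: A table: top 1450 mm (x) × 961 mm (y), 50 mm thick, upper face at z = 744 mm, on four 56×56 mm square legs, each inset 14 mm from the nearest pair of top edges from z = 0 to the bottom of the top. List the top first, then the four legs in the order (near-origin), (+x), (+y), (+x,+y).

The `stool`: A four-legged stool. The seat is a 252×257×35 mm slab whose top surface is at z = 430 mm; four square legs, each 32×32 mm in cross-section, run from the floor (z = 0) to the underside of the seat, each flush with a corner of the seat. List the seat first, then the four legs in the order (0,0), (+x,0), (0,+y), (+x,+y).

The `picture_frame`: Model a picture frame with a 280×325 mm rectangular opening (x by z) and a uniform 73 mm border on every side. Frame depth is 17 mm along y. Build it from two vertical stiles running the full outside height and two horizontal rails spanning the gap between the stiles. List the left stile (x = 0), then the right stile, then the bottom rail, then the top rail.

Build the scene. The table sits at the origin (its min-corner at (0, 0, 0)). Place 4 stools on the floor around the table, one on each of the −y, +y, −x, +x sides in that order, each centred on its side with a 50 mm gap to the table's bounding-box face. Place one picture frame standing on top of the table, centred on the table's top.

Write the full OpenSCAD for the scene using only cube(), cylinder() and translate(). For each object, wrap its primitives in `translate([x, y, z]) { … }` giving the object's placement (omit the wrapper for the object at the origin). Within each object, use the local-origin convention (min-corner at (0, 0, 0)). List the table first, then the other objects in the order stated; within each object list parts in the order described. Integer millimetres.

translate([0, 0, 694]) cube([1450, 961, 50]);
translate([14, 14, 0]) cube([56, 56, 694]);
translate([1380, 14, 0]) cube([56, 56, 694]);
translate([14, 891, 0]) cube([56, 56, 694]);
translate([1380, 891, 0]) cube([56, 56, 694]);
translate([599, -307, 0]) {
  translate([0, 0, 395]) cube([252, 257, 35]);
  cube([32, 32, 395]);
  translate([220, 0, 0]) cube([32, 32, 395]);
  translate([0, 225, 0]) cube([32, 32, 395]);
  translate([220, 225, 0]) cube([32, 32, 395]);
}
translate([599, 1011, 0]) {
  translate([0, 0, 395]) cube([252, 257, 35]);
  cube([32, 32, 395]);
  translate([220, 0, 0]) cube([32, 32, 395]);
  translate([0, 225, 0]) cube([32, 32, 395]);
  translate([220, 225, 0]) cube([32, 32, 395]);
}
translate([-302, 352, 0]) {
  translate([0, 0, 395]) cube([252, 257, 35]);
  cube([32, 32, 395]);
  translate([220, 0, 0]) cube([32, 32, 395]);
  translate([0, 225, 0]) cube([32, 32, 395]);
  translate([220, 225, 0]) cube([32, 32, 395]);
}
translate([1500, 352, 0]) {
  translate([0, 0, 395]) cube([252, 257, 35]);
  cube([32, 32, 395]);
  translate([220, 0, 0]) cube([32, 32, 395]);
  translate([0, 225, 0]) cube([32, 32, 395]);
  translate([220, 225, 0]) cube([32, 32, 395]);
}
translate([512, 472, 744]) {
  cube([73, 17, 471]);
  translate([353, 0, 0]) cube([73, 17, 471]);
  translate([73, 0, 0]) cube([280, 17, 73]);
  translate([73, 0, 398]) cube([280, 17, 73]);
}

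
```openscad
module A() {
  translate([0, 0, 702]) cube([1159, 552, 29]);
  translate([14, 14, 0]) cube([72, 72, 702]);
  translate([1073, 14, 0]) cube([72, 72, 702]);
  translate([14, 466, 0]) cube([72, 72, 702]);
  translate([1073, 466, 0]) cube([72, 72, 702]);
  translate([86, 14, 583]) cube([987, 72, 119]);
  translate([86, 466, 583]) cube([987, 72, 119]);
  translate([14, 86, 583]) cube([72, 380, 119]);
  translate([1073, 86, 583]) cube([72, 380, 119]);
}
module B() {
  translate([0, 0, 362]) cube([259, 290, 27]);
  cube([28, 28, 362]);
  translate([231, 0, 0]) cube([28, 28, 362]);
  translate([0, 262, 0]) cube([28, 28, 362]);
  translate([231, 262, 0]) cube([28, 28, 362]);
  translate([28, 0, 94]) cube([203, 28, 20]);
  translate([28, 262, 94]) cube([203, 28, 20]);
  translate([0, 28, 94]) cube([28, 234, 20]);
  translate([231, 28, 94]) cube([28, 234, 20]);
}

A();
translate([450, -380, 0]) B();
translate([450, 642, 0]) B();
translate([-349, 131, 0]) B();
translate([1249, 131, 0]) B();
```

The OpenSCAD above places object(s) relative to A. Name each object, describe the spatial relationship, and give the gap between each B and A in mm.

Each stool's nearest face is 90 mm from the table's bounding box.

A is a table. B is a stool. Four stools sit around the table at the −y, +y, −x, +x sides. The gap between each stool and the table is 90 mm.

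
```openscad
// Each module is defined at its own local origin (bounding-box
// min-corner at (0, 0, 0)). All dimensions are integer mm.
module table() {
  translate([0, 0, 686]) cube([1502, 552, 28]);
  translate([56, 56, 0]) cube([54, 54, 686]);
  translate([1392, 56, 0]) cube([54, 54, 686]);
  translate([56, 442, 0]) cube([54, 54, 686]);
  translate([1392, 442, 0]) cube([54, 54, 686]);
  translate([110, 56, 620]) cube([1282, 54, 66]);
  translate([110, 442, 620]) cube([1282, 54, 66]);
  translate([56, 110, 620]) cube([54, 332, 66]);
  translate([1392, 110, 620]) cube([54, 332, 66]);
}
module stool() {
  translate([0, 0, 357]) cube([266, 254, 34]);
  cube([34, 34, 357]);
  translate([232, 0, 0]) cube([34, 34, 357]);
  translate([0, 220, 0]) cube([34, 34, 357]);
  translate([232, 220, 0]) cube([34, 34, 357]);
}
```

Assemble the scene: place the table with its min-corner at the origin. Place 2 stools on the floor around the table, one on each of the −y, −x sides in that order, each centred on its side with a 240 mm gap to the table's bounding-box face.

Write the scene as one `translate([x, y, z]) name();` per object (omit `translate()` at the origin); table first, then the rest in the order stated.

table();
translate([618, -494, 0]) stool();
translate([-506, 149, 0]) stool();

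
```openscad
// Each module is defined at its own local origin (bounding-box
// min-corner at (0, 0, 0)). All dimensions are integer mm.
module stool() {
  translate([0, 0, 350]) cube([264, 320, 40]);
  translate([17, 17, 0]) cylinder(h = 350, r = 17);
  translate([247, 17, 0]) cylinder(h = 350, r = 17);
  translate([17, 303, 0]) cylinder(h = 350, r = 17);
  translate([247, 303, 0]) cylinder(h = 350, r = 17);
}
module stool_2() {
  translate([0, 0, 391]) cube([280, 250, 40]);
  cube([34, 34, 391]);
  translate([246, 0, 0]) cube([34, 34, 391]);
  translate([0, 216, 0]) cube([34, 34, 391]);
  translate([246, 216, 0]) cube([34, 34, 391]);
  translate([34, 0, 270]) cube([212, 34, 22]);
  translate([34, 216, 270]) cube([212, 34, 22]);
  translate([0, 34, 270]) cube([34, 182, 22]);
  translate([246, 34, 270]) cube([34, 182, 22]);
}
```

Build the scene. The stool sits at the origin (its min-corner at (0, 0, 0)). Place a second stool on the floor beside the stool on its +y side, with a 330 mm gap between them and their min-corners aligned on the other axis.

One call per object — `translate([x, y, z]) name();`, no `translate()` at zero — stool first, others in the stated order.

stool();
translate([0, 650, 0]) stool_2();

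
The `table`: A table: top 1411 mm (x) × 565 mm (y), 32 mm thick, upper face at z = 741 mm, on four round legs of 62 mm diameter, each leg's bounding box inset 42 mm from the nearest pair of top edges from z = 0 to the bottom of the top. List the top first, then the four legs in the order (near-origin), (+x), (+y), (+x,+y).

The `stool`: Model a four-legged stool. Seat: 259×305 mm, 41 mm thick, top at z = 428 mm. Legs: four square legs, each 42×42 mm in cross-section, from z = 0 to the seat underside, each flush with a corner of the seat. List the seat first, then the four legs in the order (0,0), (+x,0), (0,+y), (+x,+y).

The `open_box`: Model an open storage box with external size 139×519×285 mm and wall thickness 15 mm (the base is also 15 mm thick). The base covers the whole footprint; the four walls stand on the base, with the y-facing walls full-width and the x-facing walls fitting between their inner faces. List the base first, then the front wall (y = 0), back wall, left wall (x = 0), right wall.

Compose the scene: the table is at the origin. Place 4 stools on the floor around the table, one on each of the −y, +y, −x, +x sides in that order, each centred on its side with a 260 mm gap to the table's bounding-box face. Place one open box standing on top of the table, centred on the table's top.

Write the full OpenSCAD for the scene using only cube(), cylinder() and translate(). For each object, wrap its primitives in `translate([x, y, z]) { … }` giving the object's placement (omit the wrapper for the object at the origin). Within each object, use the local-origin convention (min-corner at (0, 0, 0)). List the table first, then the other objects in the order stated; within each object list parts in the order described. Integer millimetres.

translate([0, 0, 709]) cube([1411, 565, 32]);
translate([73, 73, 0]) cylinder(h = 709, r = 31);
translate([1338, 73, 0]) cylinder(h = 709, r = 31);
translate([73, 492, 0]) cylinder(h = 709, r = 31);
translate([1338, 492, 0]) cylinder(h = 709, r = 31);
translate([576, -565, 0]) {
  translate([0, 0, 387]) cube([259, 305, 41]);
  cube([42, 42, 387]);
  translate([217, 0, 0]) cube([42, 42, 387]);
  translate([0, 263, 0]) cube([42, 42, 387]);
  translate([217, 263, 0]) cube([42, 42, 387]);
}
translate([576, 825, 0]) {
  translate([0, 0, 387]) cube([259, 305, 41]);
  cube([42, 42, 387]);
  translate([217, 0, 0]) cube([42, 42, 387]);
  translate([0, 263, 0]) cube([42, 42, 387]);
  translate([217, 263, 0]) cube([42, 42, 387]);
}
translate([-519, 130, 0]) {
  translate([0, 0, 387]) cube([259, 305, 41]);
  cube([42, 42, 387]);
  translate([217, 0, 0]) cube([42, 42, 387]);
  translate([0, 263, 0]) cube([42, 42, 387]);
  translate([217, 263, 0]) cube([42, 42, 387]);
}
translate([1671, 130, 0]) {
  translate([0, 0, 387]) cube([259, 305, 41]);
  cube([42, 42, 387]);
  translate([217, 0, 0]) cube([42, 42, 387]);
  translate([0, 263, 0]) cube([42, 42, 387]);
  translate([217, 263, 0]) cube([42, 42, 387]);
}
translate([636, 23, 741]) {
  cube([139, 519, 15]);
  translate([0, 0, 15]) cube([139, 15, 270]);
  translate([0, 504, 15]) cube([139, 15, 270]);
  translate([0, 15, 15]) cube([15, 489, 270]);
  translate([124, 15, 15]) cube([15, 489, 270]);
}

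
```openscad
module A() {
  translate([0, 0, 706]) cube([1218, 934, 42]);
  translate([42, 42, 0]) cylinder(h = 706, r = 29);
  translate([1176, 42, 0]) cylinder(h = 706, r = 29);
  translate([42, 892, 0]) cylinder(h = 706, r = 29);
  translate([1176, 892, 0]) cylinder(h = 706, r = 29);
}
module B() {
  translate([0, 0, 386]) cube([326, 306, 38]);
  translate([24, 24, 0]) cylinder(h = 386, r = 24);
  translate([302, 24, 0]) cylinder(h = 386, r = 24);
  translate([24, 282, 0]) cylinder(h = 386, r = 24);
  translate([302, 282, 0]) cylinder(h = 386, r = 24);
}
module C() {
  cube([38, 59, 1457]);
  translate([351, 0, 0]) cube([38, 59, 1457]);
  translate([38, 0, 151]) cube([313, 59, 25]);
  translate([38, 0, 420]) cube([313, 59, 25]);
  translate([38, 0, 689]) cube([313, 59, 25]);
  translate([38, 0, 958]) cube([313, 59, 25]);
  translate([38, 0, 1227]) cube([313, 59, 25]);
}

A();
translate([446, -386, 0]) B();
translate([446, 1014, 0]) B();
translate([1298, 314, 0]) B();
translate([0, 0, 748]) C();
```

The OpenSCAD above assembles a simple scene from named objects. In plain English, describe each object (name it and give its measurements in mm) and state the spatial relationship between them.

A is a table with a 1218×934 mm rectangular top, 42 mm thick, top surface at z = 748 mm, supported by four round legs of 58 mm diameter, each leg's bounding box inset 13 mm from the nearest pair of top edges, running from the floor.

B is a four-legged stool. The seat is 326×306 mm, 38 mm thick, top at z = 424 mm. It stands on four round legs, each 48 mm in diameter, from z = 0 to the seat underside, each leg's axis is inset half a diameter from the nearest pair of seat edges (so the leg's bounding box is flush with the corner).

C is a wooden ladder with two side rails of 38×59 mm section and 1457 mm height, set 389 mm apart overall. Between them run 5 rectangular rungs (59 mm deep, 25 mm thick), front faces flush with the rails' −y face. The bottom of the first rung is 151 mm above the floor and each subsequent rung is 269 mm higher than the one below.

Three stools sit around the table at the −y, +y, +x sides. The ladder is on top of the table.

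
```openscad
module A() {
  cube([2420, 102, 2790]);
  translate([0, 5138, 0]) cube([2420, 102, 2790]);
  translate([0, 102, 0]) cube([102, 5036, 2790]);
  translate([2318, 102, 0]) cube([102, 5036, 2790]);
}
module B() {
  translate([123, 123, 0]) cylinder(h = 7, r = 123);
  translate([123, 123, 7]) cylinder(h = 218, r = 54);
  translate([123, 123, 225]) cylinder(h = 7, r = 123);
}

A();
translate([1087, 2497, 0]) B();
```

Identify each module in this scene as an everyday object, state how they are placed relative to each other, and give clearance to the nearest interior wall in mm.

A is a house frame. B is a spool. The spool sits inside the house frame, centred. The clearance to the nearest interior wall is 985 mm.

Clearances: x = 985, y = 2395; minimum 985 mm.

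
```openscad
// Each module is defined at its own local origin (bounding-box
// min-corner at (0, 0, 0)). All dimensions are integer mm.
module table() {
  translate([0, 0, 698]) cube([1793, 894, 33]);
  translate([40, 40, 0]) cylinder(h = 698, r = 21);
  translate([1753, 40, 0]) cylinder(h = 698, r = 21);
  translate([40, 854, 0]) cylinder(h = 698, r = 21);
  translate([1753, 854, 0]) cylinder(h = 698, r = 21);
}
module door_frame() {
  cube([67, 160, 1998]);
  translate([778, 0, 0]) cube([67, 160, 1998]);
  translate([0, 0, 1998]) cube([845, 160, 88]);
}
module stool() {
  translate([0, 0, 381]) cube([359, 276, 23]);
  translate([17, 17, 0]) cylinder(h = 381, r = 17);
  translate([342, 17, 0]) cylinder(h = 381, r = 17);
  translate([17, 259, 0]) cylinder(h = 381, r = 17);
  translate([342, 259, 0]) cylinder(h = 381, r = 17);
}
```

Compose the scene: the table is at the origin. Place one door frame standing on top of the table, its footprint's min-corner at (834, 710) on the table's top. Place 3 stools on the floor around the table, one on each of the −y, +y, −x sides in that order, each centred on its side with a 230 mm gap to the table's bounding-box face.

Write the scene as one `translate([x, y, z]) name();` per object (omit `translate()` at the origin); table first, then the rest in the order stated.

table();
translate([834, 710, 731]) door_frame();
translate([717, -506, 0]) stool();
translate([717, 1124, 0]) stool();
translate([-589, 309, 0]) stool();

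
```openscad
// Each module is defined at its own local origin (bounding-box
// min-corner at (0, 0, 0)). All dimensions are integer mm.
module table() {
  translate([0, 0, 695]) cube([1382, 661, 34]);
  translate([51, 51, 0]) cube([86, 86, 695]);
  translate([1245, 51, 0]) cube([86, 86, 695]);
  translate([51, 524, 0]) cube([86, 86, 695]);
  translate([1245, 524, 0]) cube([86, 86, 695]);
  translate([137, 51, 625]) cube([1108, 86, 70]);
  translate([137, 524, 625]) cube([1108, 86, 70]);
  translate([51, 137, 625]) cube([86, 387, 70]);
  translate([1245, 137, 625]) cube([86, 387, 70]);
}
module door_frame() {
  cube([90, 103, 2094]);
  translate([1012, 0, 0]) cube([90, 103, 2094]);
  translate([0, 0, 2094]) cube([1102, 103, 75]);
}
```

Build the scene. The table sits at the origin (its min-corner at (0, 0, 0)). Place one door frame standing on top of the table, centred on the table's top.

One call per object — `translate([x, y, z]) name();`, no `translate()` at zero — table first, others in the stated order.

table();
translate([140, 279, 729]) door_frame();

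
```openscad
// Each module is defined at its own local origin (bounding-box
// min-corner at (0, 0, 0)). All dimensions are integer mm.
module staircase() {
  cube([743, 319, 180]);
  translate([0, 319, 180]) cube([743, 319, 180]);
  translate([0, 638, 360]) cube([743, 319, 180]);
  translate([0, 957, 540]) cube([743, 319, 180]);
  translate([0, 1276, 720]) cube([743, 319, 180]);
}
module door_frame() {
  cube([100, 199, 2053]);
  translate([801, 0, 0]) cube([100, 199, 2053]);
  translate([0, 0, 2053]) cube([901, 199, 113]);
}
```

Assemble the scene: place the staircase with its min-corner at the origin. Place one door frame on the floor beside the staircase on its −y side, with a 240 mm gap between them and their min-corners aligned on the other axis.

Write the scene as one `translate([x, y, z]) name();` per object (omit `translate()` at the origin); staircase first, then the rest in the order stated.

staircase();
translate([0, -439, 0]) door_frame();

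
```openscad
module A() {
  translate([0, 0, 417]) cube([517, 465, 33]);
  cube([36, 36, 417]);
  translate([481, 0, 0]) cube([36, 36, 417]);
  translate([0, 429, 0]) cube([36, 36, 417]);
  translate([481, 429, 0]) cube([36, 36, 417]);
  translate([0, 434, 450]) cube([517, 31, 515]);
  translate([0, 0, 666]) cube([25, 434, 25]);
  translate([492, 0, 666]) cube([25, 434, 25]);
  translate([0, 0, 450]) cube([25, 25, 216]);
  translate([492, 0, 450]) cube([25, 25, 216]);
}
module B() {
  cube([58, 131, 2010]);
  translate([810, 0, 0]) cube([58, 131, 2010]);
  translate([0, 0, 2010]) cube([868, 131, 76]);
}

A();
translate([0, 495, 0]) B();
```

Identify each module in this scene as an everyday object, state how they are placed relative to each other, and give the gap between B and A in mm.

The door frame's nearest face is 30 mm from the chair's +y face.

A is a chair. B is a door frame. The door frame is on the floor beside the chair on its +y side. The gap between the door frame and the chair is 30 mm.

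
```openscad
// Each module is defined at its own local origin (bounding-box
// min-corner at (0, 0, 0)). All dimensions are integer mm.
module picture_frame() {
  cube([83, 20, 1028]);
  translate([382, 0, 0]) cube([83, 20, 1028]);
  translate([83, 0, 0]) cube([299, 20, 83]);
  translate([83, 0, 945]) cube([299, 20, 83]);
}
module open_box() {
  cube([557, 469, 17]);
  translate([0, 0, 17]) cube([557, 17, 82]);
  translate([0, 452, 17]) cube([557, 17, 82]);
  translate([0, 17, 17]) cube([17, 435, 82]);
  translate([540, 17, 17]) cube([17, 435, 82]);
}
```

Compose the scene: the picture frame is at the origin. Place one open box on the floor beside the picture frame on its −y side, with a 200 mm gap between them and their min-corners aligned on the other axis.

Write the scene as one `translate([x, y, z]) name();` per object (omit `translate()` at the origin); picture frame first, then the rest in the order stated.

picture_frame();
translate([0, -669, 0]) open_box();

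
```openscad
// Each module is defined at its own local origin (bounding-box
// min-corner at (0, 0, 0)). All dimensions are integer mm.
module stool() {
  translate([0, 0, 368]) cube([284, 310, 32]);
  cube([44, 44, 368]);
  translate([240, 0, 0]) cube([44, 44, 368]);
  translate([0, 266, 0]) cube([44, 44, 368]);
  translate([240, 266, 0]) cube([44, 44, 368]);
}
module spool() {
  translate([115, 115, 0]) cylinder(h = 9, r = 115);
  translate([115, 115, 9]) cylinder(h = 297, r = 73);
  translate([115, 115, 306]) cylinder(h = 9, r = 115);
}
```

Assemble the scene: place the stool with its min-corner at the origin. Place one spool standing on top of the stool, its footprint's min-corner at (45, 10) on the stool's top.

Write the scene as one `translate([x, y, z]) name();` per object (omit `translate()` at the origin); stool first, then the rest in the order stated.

stool();
translate([45, 10, 400]) spool();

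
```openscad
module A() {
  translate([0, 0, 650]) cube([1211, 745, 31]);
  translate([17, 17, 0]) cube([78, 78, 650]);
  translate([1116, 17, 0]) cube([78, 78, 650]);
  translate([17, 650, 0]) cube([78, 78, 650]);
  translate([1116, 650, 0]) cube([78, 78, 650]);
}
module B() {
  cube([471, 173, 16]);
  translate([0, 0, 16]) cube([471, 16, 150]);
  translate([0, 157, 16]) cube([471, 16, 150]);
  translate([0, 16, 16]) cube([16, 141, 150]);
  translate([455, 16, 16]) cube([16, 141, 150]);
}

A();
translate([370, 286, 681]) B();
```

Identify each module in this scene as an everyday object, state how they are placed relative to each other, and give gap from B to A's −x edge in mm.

The open box's min-x is at 370; the table's min-x is 0; gap = 370 mm.

A is a table. B is an open box. The open box is on top of the table, centred. The gap from the open box to the table's −x edge is 370 mm.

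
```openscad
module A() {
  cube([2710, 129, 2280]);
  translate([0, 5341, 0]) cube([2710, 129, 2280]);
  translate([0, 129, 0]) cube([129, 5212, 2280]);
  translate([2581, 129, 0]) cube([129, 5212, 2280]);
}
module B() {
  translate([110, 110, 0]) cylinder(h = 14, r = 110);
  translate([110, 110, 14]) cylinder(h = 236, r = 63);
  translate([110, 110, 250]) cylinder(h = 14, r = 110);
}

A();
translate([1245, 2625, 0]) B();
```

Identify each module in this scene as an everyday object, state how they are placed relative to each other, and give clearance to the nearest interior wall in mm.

Clearances: x = 1116, y = 2496; minimum 1116 mm.

A is a house frame. B is a spool. The spool sits inside the house frame, centred. The clearance to the nearest interior wall is 1116 mm.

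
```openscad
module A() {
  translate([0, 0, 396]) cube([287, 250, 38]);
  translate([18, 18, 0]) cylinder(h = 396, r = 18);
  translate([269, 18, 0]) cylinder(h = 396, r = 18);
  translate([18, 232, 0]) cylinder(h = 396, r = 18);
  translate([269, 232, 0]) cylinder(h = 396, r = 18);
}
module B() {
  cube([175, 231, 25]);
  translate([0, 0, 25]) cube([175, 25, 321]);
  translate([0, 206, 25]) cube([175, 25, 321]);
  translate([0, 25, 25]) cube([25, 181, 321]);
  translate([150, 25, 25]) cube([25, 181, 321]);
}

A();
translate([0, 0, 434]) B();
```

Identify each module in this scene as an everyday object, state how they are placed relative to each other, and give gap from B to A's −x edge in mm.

The open box's min-x is at 0; the stool's min-x is 0; gap = 0 mm.

A is a stool. B is an open box. The open box is on top of the stool. The gap from the open box to the stool's −x edge is 0 mm.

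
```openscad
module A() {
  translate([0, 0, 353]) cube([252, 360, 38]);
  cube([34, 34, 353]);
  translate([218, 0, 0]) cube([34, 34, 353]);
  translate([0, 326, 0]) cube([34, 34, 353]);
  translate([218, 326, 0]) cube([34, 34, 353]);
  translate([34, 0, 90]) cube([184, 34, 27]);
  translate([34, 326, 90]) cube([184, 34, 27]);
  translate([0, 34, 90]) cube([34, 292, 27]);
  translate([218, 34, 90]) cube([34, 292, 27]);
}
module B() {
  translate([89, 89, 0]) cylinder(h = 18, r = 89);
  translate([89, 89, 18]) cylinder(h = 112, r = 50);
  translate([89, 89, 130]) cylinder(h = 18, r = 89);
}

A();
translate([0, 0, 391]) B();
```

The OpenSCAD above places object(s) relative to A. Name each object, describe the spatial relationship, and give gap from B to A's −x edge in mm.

A is a stool. B is a spool. The spool is on top of the stool. The gap from the spool to the stool's −x edge is 0 mm.

The spool's min-x is at 0; the stool's min-x is 0; gap = 0 mm.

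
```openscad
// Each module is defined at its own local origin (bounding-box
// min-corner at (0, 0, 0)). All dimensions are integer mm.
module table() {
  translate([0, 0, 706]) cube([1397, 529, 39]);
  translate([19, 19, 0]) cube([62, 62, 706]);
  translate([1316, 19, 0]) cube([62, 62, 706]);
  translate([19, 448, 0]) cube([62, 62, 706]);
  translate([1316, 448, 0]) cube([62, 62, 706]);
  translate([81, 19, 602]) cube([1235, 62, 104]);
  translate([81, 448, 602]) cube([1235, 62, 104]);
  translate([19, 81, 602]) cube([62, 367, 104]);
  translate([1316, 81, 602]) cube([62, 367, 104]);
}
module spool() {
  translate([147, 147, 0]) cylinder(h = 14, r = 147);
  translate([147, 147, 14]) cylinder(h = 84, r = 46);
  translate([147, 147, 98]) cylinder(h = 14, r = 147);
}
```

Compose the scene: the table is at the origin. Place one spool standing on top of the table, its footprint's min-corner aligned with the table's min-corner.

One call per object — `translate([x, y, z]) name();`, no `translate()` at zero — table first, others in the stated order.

table();
translate([0, 0, 745]) spool();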